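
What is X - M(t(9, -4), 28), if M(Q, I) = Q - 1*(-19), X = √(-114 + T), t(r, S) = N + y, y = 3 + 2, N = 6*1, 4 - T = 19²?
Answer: -30 + I*√471 ≈ -30.0 + 21.703*I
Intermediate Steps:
T = -357 (T = 4 - 1*19² = 4 - 1*361 = 4 - 361 = -357)
N = 6
y = 5
t(r, S) = 11 (t(r, S) = 6 + 5 = 11)
X = I*√471 (X = √(-114 - 357) = √(-471) = I*√471 ≈ 21.703*I)
M(Q, I) = 19 + Q (M(Q, I) = Q + 19 = 19 + Q)
X - M(t(9, -4), 28) = I*√471 - (19 + 11) = I*√471 - 1*30 = I*√471 - 30 = -30 + I*√471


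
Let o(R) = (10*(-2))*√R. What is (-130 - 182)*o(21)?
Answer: 6240*√21 ≈ 28595.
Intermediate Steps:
o(R) = -20*√R
(-130 - 182)*o(21) = (-130 - 182)*(-20*√21) = -(-6240)*√21 = 6240*√21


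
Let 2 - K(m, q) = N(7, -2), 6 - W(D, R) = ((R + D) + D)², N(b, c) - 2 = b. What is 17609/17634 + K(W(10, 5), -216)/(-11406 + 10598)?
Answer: 7175755/7124136 ≈ 1.0072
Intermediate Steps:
N(b, c) = 2 + b
W(D, R) = 6 - (R + 2*D)² (W(D, R) = 6 - ((R + D) + D)² = 6 - ((D + R) + D)² = 6 - (R + 2*D)²)
K(m, q) = -7 (K(m, q) = 2 - (2 + 7) = 2 - 1*9 = 2 - 9 = -7)
17609/17634 + K(W(10, 5), -216)/(-11406 + 10598) = 17609/17634 - 7/(-11406 + 10598) = 17609*(1/17634) - 7/(-808) = 17609/17634 - 7*(-1/808) = 17609/17634 + 7/808 = 7175755/7124136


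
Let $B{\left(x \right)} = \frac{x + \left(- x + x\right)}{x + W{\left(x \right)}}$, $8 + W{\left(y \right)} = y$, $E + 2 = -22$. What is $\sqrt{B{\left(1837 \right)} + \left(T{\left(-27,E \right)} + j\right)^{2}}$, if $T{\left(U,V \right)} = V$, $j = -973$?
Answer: $\frac{\sqrt{13359046354446}}{3666} \approx 997.0$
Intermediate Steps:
$E = -24$ ($E = -2 - 22 = -24$)
$W{\left(y \right)} = -8 + y$
$B{\left(x \right)} = \frac{x}{-8 + 2 x}$ ($B{\left(x \right)} = \frac{x + \left(- x + x\right)}{x + \left(-8 + x\right)} = \frac{x + 0}{-8 + 2 x} = \frac{x}{-8 + 2 x}$)
$\sqrt{B{\left(1837 \right)} + \left(T{\left(-27,E \right)} + j\right)^{2}} = \sqrt{\frac{1}{2} \cdot 1837 \frac{1}{-4 + 1837} + \left(-24 - 973\right)^{2}} = \sqrt{\frac{1}{2} \cdot 1837 \cdot \frac{1}{1833} + \left(-997\right)^{2}} = \sqrt{\frac{1}{2} \cdot 1837 \cdot \frac{1}{1833} + 994009} = \sqrt{\frac{1837}{3666} + 994009} = \sqrt{\frac{3644038831}{3666}} = \frac{\sqrt{13359046354446}}{3666}$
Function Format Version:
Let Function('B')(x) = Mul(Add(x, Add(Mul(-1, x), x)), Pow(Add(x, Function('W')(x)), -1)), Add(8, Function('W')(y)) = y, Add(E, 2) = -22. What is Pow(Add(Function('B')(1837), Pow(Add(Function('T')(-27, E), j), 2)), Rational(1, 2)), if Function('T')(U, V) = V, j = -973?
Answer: Mul(Rational(1, 3666), Pow(13359046354446, Rational(1, 2))) ≈ 997.00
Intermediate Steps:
E = -24 (E = Add(-2, -22) = -24)
Function('W')(y) = Add(-8, y)
Function('B')(x) = Mul(x, Pow(Add(-8, Mul(2, x)), -1)) (Function('B')(x) = Mul(Add(x, Add(Mul(-1, x), x)), Pow(Add(x, Add(-8, x)), -1)) = Mul(Add(x, 0), Pow(Add(-8, Mul(2, x)), -1)) = Mul(x, Pow(Add(-8, Mul(2, x)), -1)))
Pow(Add(Function('B')(1837), Pow(Add(Function('T')(-27, E), j), 2)), Rational(1, 2)) = Pow(Add(Mul(Rational(1, 2), 1837, Pow(Add(-4, 1837), -1)), Pow(Add(-24, -973), 2)), Rational(1, 2)) = Pow(Add(Mul(Rational(1, 2), 1837, Pow(1833, -1)), Pow(-997, 2)), Rational(1, 2)) = Pow(Add(Mul(Rational(1, 2), 1837, Rational(1, 1833)), 994009), Rational(1, 2)) = Pow(Add(Rational(1837, 3666), 994009), Rational(1, 2)) = Pow(Rational(3644038831, 3666), Rational(1, 2)) = Mul(Rational(1, 3666), Pow(13359046354446, Rational(1, 2)))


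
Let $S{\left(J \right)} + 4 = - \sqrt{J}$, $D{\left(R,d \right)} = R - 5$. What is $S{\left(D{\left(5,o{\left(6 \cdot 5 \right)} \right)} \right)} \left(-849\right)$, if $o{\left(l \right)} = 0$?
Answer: $3396$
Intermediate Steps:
$D{\left(R,d \right)} = -5 + R$
$S{\left(J \right)} = -4 - \sqrt{J}$
$S{\left(D{\left(5,o{\left(6 \cdot 5 \right)} \right)} \right)} \left(-849\right) = \left(-4 - \sqrt{-5 + 5}\right) \left(-849\right) = \left(-4 - \sqrt{0}\right) \left(-849\right) = \left(-4 - 0\right) \left(-849\right) = \left(-4 + 0\right) \left(-849\right) = \left(-4\right) \left(-849\right) = 3396$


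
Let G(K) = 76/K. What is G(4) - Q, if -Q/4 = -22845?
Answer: -91361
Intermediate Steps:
Q = 91380 (Q = -4*(-22845) = 91380)
G(4) - Q = 76/4 - 1*91380 = 76*(¼) - 91380 = 19 - 91380 = -91361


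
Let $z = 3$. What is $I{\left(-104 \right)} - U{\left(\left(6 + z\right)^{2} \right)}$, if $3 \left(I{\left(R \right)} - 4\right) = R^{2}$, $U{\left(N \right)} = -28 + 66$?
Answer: $\frac{10714}{3} \approx 3571.3$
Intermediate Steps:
$U{\left(N \right)} = 38$
$I{\left(R \right)} = 4 + \frac{R^{2}}{3}$
$I{\left(-104 \right)} - U{\left(\left(6 + z\right)^{2} \right)} = \left(4 + \frac{\left(-104\right)^{2}}{3}\right) - 38 = \left(4 + \frac{1}{3} \cdot 10816\right) - 38 = \left(4 + \frac{10816}{3}\right) - 38 = \frac{10828}{3} - 38 = \frac{10714}{3}$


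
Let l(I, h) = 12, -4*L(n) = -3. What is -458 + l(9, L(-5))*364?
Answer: 3910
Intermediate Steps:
L(n) = ¾ (L(n) = -¼*(-3) = ¾)
-458 + l(9, L(-5))*364 = -458 + 12*364 = -458 + 4368 = 3910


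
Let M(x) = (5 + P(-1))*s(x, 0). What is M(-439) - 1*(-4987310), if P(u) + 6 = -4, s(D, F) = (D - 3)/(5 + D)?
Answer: 1082245165/217 ≈ 4.9873e+6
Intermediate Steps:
s(D, F) = (-3 + D)/(5 + D)
P(u) = -10 (P(u) = -6 - 4 = -10)
M(x) = -5*(-3 + x)/(5 + x) (M(x) = (5 - 10)*((-3 + x)/(5 + x)) = -5*(-3 + x)/(5 + x))
M(-439) - 1*(-4987310) = 5*(3 - 1*(-439))/(5 - 439) - 1*(-4987310) = 5*(3 + 439)/(-434) + 4987310 = 5*(-1/434)*442 + 4987310 = -1105/217 + 4987310 = 1082245165/217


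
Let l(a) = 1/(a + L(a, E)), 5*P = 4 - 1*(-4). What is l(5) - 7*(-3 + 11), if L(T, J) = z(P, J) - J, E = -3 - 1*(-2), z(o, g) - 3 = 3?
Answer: -671/12 ≈ -55.917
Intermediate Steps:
P = 8/5 (P = (4 - 1*(-4))/5 = (4 + 4)/5 = (1/5)*8 = 8/5 ≈ 1.6000)
z(o, g) = 6 (z(o, g) = 3 + 3 = 6)
E = -1 (E = -3 + 2 = -1)
L(T, J) = 6 - J
l(a) = 1/(7 + a) (l(a) = 1/(a + (6 - 1*(-1))) = 1/(a + (6 + 1)) = 1/(a + 7) = 1/(7 + a))
l(5) - 7*(-3 + 11) = 1/(7 + 5) - 7*(-3 + 11) = 1/12 - 7*8 = 1/12 - 1*56 = 1/12 - 56 = -671/12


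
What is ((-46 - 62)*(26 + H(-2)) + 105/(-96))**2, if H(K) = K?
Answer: 6885514441/1024 ≈ 6.7241e+6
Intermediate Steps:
((-46 - 62)*(26 + H(-2)) + 105/(-96))**2 = ((-46 - 62)*(26 - 2) + 105/(-96))**2 = (-108*24 + 105*(-1/96))**2 = (-2592 - 35/32)**2 = (-82979/32)**2 = 6885514441/1024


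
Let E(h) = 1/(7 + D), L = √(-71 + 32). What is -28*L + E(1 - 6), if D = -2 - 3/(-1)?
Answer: ⅛ - 28*I*√39 ≈ 0.125 - 174.86*I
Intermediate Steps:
D = 1 (D = -2 - 3*(-1) = -2 + 3 = 1)
L = I*√39 (L = √(-39) = I*√39 ≈ 6.245*I)
E(h) = ⅛ (E(h) = 1/(7 + 1) = 1/8 = ⅛)
-28*L + E(1 - 6) = -28*I*√39 + ⅛ = ⅛ - 28*I*√39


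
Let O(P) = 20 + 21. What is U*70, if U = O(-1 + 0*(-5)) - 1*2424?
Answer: -166810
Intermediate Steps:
O(P) = 41
U = -2383 (U = 41 - 1*2424 = 41 - 2424 = -2383)
U*70 = -2383*70 = -166810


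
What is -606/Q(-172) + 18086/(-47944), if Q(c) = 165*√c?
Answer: -9043/23972 + 101*I*√43/2365 ≈ -0.37723 + 0.28004*I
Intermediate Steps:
-606/Q(-172) + 18086/(-47944) = -606*(-I*√43/14190) + 18086/(-47944) = -606*(-I*√43/14190) + 18086*(-1/47944) = -606*(-I*√43/14190) - 9043/23972 = -(-101)*I*√43/2365 - 9043/23972 = 101*I*√43/2365 - 9043/23972 = -9043/23972 + 101*I*√43/2365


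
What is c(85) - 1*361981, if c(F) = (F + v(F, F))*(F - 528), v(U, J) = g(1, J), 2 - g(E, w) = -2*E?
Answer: -401408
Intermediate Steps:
g(E, w) = 2 + 2*E (g(E, w) = 2 - (-2)*E = 2 + 2*E)
v(U, J) = 4 (v(U, J) = 2 + 2*1 = 2 + 2 = 4)
c(F) = (-528 + F)*(4 + F) (c(F) = (F + 4)*(F - 528) = (4 + F)*(-528 + F) = (-528 + F)*(4 + F))
c(85) - 1*361981 = (-2112 + 85² - 524*85) - 1*361981 = (-2112 + 7225 - 44540) - 361981 = -39427 - 361981 = -401408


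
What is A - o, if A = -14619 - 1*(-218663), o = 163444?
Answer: 40600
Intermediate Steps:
A = 204044 (A = -14619 + 218663 = 204044)
A - o = 204044 - 1*163444 = 204044 - 163444 = 40600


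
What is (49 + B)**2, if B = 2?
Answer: 2601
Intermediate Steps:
(49 + B)**2 = (49 + 2)**2 = 51**2 = 2601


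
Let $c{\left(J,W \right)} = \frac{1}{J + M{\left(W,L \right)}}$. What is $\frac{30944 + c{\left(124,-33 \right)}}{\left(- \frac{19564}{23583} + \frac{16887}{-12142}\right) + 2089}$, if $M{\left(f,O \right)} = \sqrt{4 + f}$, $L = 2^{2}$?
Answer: $\frac{3499958868333256}{236027693969275} - \frac{7342174 i \sqrt{29}}{236027693969275} \approx 14.829 - 1.6752 \cdot 10^{-7} i$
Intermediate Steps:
$L = 4$
$c{\left(J,W \right)} = \frac{1}{J + \sqrt{4 + W}}$
$\frac{30944 + c{\left(124,-33 \right)}}{\left(- \frac{19564}{23583} + \frac{16887}{-12142}\right) + 2089} = \frac{30944 + \frac{1}{124 + \sqrt{4 - 33}}}{\left(- \frac{19564}{23583} + \frac{16887}{-12142}\right) + 2089} = \frac{30944 + \frac{1}{124 + \sqrt{-29}}}{\left(\left(-19564\right) \frac{1}{23583} + 16887 \left(- \frac{1}{12142}\right)\right) + 2089} = \frac{30944 + \frac{1}{124 + i \sqrt{29}}}{\left(- \frac{19564}{23583} - \frac{1299}{934}\right) + 2089} = \frac{30944 + \frac{1}{124 + i \sqrt{29}}}{- \frac{48907093}{22026522} + 2089} = \frac{30944 + \frac{1}{124 + i \sqrt{29}}}{\frac{45964497365}{22026522}} = \left(30944 + \frac{1}{124 + i \sqrt{29}}\right) \frac{22026522}{45964497365} = \frac{681588696768}{45964497365} + \frac{22026522}{45964497365 \left(124 + i \sqrt{29}\right)}$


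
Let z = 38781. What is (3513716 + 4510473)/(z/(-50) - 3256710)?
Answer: -401209450/162874281 ≈ -2.4633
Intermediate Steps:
(3513716 + 4510473)/(z/(-50) - 3256710) = (3513716 + 4510473)/(38781/(-50) - 3256710) = 8024189/(38781*(-1/50) - 3256710) = 8024189/(-38781/50 - 3256710) = 8024189/(-162874281/50) = 8024189*(-50/162874281) = -401209450/162874281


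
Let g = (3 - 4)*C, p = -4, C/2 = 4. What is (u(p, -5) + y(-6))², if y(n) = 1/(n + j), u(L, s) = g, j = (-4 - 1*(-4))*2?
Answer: 2401/36 ≈ 66.694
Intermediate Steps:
C = 8 (C = 2*4 = 8)
g = -8 (g = (3 - 4)*8 = -1*8 = -8)
j = 0 (j = (-4 + 4)*2 = 0*2 = 0)
u(L, s) = -8
y(n) = 1/n (y(n) = 1/(n + 0) = 1/n)
(u(p, -5) + y(-6))² = (-8 + 1/(-6))² = (-8 - ⅙)² = (-49/6)² = 2401/36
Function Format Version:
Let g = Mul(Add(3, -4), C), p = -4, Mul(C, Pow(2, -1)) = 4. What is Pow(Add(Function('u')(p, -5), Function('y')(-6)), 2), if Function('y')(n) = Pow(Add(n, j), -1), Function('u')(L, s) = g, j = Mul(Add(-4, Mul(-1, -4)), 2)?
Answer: Rational(2401, 36) ≈ 66.694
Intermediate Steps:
C = 8 (C = Mul(2, 4) = 8)
g = -8 (g = Mul(Add(3, -4), 8) = Mul(-1, 8) = -8)
j = 0 (j = Mul(Add(-4, 4), 2) = Mul(0, 2) = 0)
Function('u')(L, s) = -8
Function('y')(n) = Pow(n, -1) (Function('y')(n) = Pow(Add(n, 0), -1) = Pow(n, -1))
Pow(Add(Function('u')(p, -5), Function('y')(-6)), 2) = Pow(Add(-8, Pow(-6, -1)), 2) = Pow(Add(-8, Rational(-1, 6)), 2) = Pow(Rational(-49, 6), 2) = Rational(2401, 36)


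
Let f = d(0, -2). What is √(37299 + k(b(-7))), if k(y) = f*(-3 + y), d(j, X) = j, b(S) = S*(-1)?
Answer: √37299 ≈ 193.13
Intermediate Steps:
b(S) = -S
f = 0
k(y) = 0 (k(y) = 0*(-3 + y) = 0)
√(37299 + k(b(-7))) = √(37299 + 0) = √37299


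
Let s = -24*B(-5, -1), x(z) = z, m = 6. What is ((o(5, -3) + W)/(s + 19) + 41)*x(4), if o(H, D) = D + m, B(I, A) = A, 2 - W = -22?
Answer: 7160/43 ≈ 166.51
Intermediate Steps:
W = 24 (W = 2 - 1*(-22) = 2 + 22 = 24)
o(H, D) = 6 + D (o(H, D) = D + 6 = 6 + D)
s = 24 (s = -24*(-1) = -4*(-6) = 24)
((o(5, -3) + W)/(s + 19) + 41)*x(4) = (((6 - 3) + 24)/(24 + 19) + 41)*4 = ((3 + 24)/43 + 41)*4 = (27*(1/43) + 41)*4 = (27/43 + 41)*4 = (1790/43)*4 = 7160/43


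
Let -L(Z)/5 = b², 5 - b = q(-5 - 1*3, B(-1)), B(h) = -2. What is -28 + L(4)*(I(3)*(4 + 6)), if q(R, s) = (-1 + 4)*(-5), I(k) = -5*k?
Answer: 299972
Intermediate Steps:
q(R, s) = -15 (q(R, s) = 3*(-5) = -15)
b = 20 (b = 5 - 1*(-15) = 5 + 15 = 20)
L(Z) = -2000 (L(Z) = -5*20² = -5*400 = -2000)
-28 + L(4)*(I(3)*(4 + 6)) = -28 - 2000*(-5*3)*(4 + 6) = -28 - (-30000)*10 = -28 - 2000*(-150) = -28 + 300000 = 299972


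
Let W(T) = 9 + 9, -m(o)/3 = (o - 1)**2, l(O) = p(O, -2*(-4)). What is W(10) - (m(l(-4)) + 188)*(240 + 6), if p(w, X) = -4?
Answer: -27780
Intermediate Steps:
l(O) = -4
m(o) = -3*(-1 + o)**2 (m(o) = -3*(o - 1)**2 = -3*(-1 + o)**2)
W(T) = 18
W(10) - (m(l(-4)) + 188)*(240 + 6) = 18 - (-3*(-1 - 4)**2 + 188)*(240 + 6) = 18 - (-3*(-5)**2 + 188)*246 = 18 - (-3*25 + 188)*246 = 18 - (-75 + 188)*246 = 18 - 113*246 = 18 - 1*27798 = 18 - 27798 = -27780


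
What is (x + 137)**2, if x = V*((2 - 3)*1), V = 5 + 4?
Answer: 16384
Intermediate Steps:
V = 9
x = -9 (x = 9*((2 - 3)*1) = 9*(-1*1) = 9*(-1) = -9)
(x + 137)**2 = (-9 + 137)**2 = 128**2 = 16384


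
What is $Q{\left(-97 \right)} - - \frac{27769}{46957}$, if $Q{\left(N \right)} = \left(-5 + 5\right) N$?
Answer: $\frac{27769}{46957} \approx 0.59137$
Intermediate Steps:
$Q{\left(N \right)} = 0$ ($Q{\left(N \right)} = 0 N = 0$)
$Q{\left(-97 \right)} - - \frac{27769}{46957} = 0 - - \frac{27769}{46957} = 0 + \frac{27769}{46957} = \frac{27769}{46957}$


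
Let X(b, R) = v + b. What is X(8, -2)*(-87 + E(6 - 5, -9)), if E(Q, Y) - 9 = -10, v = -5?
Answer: -264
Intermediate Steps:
X(b, R) = -5 + b
E(Q, Y) = -1 (E(Q, Y) = 9 - 10 = -1)
X(8, -2)*(-87 + E(6 - 5, -9)) = (-5 + 8)*(-87 - 1) = 3*(-88) = -264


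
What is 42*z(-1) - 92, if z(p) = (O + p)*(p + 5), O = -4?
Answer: -932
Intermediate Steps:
z(p) = (-4 + p)*(5 + p) (z(p) = (-4 + p)*(p + 5) = (-4 + p)*(5 + p))
42*z(-1) - 92 = 42*(-20 - 1 + (-1)**2) - 92 = 42*(-20 - 1 + 1) - 92 = 42*(-20) - 92 = -840 - 92 = -932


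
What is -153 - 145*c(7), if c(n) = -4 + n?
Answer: -588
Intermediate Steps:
-153 - 145*c(7) = -153 - 145*(-4 + 7) = -153 - 145*3 = -153 - 435 = -588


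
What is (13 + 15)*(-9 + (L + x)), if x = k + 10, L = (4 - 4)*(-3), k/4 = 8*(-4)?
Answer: -3556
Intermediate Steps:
k = -128 (k = 4*(8*(-4)) = 4*(-32) = -128)
L = 0 (L = 0*(-3) = 0)
x = -118 (x = -128 + 10 = -118)
(13 + 15)*(-9 + (L + x)) = (13 + 15)*(-9 + (0 - 118)) = 28*(-9 - 118) = 28*(-127) = -3556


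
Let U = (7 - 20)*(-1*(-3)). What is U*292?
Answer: -11388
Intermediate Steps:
U = -39 (U = -13*3 = -39)
U*292 = -39*292 = -11388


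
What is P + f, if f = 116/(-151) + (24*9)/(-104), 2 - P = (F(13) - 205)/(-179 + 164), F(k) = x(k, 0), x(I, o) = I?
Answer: -133927/9815 ≈ -13.645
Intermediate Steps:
F(k) = k
P = -54/5 (P = 2 - (13 - 205)/(-179 + 164) = 2 - (-192)/(-15) = 2 - (-192)*(-1)/15 = 2 - 1*64/5 = 2 - 64/5 = -54/5 ≈ -10.800)
f = -5585/1963 (f = 116*(-1/151) + 216*(-1/104) = -116/151 - 27/13 = -5585/1963 ≈ -2.8451)
P + f = -54/5 - 5585/1963 = -133927/9815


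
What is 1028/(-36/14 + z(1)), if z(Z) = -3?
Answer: -7196/39 ≈ -184.51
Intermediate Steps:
1028/(-36/14 + z(1)) = 1028/(-36/14 - 3) = 1028/(-36*1/14 - 3) = 1028/(-18/7 - 3) = 1028/(-39/7) = -7/39*1028 = -7196/39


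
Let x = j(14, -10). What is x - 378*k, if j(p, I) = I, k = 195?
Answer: -73720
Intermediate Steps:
x = -10
x - 378*k = -10 - 378*195 = -10 - 73710 = -73720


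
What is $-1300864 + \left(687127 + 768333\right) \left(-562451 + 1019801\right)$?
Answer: $665653330136$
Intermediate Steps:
$-1300864 + \left(687127 + 768333\right) \left(-562451 + 1019801\right) = -1300864 + 1455460 \cdot 457350 = -1300864 + 665654631000 = 665653330136$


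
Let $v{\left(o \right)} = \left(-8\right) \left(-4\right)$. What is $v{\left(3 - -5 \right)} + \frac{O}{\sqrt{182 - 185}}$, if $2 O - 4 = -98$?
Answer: $32 + \frac{47 i \sqrt{3}}{3} \approx 32.0 + 27.135 i$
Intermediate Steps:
$O = -47$ ($O = 2 + \frac{1}{2} \left(-98\right) = 2 - 49 = -47$)
$v{\left(o \right)} = 32$
$v{\left(3 - -5 \right)} + \frac{O}{\sqrt{182 - 185}} = 32 + \frac{1}{\sqrt{182 - 185}} \left(-47\right) = 32 + \frac{1}{\sqrt{-3}} \left(-47\right) = 32 + \frac{1}{i \sqrt{3}} \left(-47\right) = 32 + - \frac{i \sqrt{3}}{3} \left(-47\right) = 32 + \frac{47 i \sqrt{3}}{3}$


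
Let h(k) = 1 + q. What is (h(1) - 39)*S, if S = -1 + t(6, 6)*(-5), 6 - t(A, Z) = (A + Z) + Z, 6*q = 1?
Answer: -13393/6 ≈ -2232.2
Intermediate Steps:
q = ⅙ (q = (⅙)*1 = ⅙ ≈ 0.16667)
t(A, Z) = 6 - A - 2*Z (t(A, Z) = 6 - ((A + Z) + Z) = 6 - (A + 2*Z) = 6 + (-A - 2*Z) = 6 - A - 2*Z)
S = 59 (S = -1 + (6 - 1*6 - 2*6)*(-5) = -1 + (6 - 6 - 12)*(-5) = -1 - 12*(-5) = -1 + 60 = 59)
h(k) = 7/6 (h(k) = 1 + ⅙ = 7/6)
(h(1) - 39)*S = (7/6 - 39)*59 = -227/6*59 = -13393/6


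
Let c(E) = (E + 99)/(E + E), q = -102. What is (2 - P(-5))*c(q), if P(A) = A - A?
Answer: 1/34 ≈ 0.029412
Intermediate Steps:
P(A) = 0
c(E) = (99 + E)/(2*E) (c(E) = (99 + E)/((2*E)) = (99 + E)*(1/(2*E)) = (99 + E)/(2*E))
(2 - P(-5))*c(q) = (2 - 1*0)*((½)*(99 - 102)/(-102)) = (2 + 0)*((½)*(-1/102)*(-3)) = 2*(1/68) = 1/34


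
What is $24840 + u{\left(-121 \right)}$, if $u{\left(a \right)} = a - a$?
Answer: $24840$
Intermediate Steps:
$u{\left(a \right)} = 0$
$24840 + u{\left(-121 \right)} = 24840 + 0 = 24840$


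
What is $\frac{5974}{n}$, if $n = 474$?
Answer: $\frac{2987}{237} \approx 12.603$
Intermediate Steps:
$\frac{5974}{n} = \frac{5974}{474} = 5974 \cdot \frac{1}{474} = \frac{2987}{237}$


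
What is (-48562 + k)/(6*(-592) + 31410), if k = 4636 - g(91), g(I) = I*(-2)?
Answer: -21872/13929 ≈ -1.5702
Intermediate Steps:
g(I) = -2*I
k = 4818 (k = 4636 - (-2)*91 = 4636 - 1*(-182) = 4636 + 182 = 4818)
(-48562 + k)/(6*(-592) + 31410) = (-48562 + 4818)/(6*(-592) + 31410) = -43744/(-3552 + 31410) = -43744/27858 = -43744*1/27858 = -21872/13929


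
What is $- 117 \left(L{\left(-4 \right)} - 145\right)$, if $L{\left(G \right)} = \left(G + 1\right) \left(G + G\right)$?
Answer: $14157$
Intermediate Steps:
$L{\left(G \right)} = 2 G \left(1 + G\right)$ ($L{\left(G \right)} = \left(1 + G\right) 2 G = 2 G \left(1 + G\right)$)
$- 117 \left(L{\left(-4 \right)} - 145\right) = - 117 \left(2 \left(-4\right) \left(1 - 4\right) - 145\right) = - 117 \left(2 \left(-4\right) \left(-3\right) - 145\right) = - 117 \left(24 - 145\right) = \left(-117\right) \left(-121\right) = 14157$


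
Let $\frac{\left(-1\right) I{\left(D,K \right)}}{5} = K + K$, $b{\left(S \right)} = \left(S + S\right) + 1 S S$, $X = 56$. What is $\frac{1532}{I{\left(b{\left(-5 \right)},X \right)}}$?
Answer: $- \frac{383}{140} \approx -2.7357$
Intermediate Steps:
$b{\left(S \right)} = S^{2} + 2 S$ ($b{\left(S \right)} = 2 S + S S = 2 S + S^{2} = S^{2} + 2 S$)
$I{\left(D,K \right)} = - 10 K$ ($I{\left(D,K \right)} = - 5 \left(K + K\right) = - 5 \cdot 2 K = - 10 K$)
$\frac{1532}{I{\left(b{\left(-5 \right)},X \right)}} = \frac{1532}{\left(-10\right) 56} = \frac{1532}{-560} = 1532 \left(- \frac{1}{560}\right) = - \frac{383}{140}$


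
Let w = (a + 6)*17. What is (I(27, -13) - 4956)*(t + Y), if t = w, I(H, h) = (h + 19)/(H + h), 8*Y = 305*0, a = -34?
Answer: 2358852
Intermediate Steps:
Y = 0 (Y = (305*0)/8 = (1/8)*0 = 0)
I(H, h) = (19 + h)/(H + h)
w = -476 (w = (-34 + 6)*17 = -28*17 = -476)
t = -476
(I(27, -13) - 4956)*(t + Y) = ((19 - 13)/(27 - 13) - 4956)*(-476 + 0) = (6/14 - 4956)*(-476) = ((1/14)*6 - 4956)*(-476) = (3/7 - 4956)*(-476) = -34689/7*(-476) = 2358852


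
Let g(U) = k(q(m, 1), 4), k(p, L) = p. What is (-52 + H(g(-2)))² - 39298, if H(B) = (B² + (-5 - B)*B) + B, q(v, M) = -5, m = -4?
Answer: -38274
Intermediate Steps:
g(U) = -5
H(B) = B + B² + B*(-5 - B) (H(B) = (B² + B*(-5 - B)) + B = B + B² + B*(-5 - B))
(-52 + H(g(-2)))² - 39298 = (-52 - 4*(-5))² - 39298 = (-52 + 20)² - 39298 = (-32)² - 39298 = 1024 - 39298 = -38274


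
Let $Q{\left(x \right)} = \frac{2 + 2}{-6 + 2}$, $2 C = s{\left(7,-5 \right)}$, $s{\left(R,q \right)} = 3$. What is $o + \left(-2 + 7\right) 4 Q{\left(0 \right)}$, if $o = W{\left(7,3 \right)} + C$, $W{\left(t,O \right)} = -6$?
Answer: $- \frac{49}{2} \approx -24.5$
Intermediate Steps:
$C = \frac{3}{2}$ ($C = \frac{1}{2} \cdot 3 = \frac{3}{2} \approx 1.5$)
$Q{\left(x \right)} = -1$ ($Q{\left(x \right)} = \frac{4}{-4} = 4 \left(- \frac{1}{4}\right) = -1$)
$o = - \frac{9}{2}$ ($o = -6 + \frac{3}{2} = - \frac{9}{2} \approx -4.5$)
$o + \left(-2 + 7\right) 4 Q{\left(0 \right)} = - \frac{9}{2} + \left(-2 + 7\right) 4 \left(-1\right) = - \frac{9}{2} + 5 \cdot 4 \left(-1\right) = - \frac{9}{2} + 20 \left(-1\right) = - \frac{9}{2} - 20 = - \frac{49}{2}$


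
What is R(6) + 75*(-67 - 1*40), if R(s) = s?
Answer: -8019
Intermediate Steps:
R(6) + 75*(-67 - 1*40) = 6 + 75*(-67 - 1*40) = 6 + 75*(-67 - 40) = 6 + 75*(-107) = 6 - 8025 = -8019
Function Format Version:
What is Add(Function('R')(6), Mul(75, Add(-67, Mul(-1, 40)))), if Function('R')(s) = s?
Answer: -8019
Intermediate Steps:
Add(Function('R')(6), Mul(75, Add(-67, Mul(-1, 40)))) = Add(6, Mul(75, Add(-67, Mul(-1, 40)))) = Add(6, Mul(75, Add(-67, -40))) = Add(6, Mul(75, -107)) = Add(6, -8025) = -8019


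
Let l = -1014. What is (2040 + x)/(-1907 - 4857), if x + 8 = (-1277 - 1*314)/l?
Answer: -2062039/6858696 ≈ -0.30065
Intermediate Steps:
x = -6521/1014 (x = -8 + (-1277 - 1*314)/(-1014) = -8 + (-1277 - 314)*(-1/1014) = -8 - 1591*(-1/1014) = -8 + 1591/1014 = -6521/1014 ≈ -6.4310)
(2040 + x)/(-1907 - 4857) = (2040 - 6521/1014)/(-1907 - 4857) = (2062039/1014)/(-6764) = (2062039/1014)*(-1/6764) = -2062039/6858696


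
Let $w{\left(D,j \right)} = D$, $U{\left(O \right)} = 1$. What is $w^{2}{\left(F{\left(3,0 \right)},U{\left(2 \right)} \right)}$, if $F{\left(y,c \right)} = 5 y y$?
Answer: $2025$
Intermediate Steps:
$F{\left(y,c \right)} = 5 y^{2}$
$w^{2}{\left(F{\left(3,0 \right)},U{\left(2 \right)} \right)} = \left(5 \cdot 3^{2}\right)^{2} = \left(5 \cdot 9\right)^{2} = 45^{2} = 2025$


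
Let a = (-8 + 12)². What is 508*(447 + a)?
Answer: 235204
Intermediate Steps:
a = 16 (a = 4² = 16)
508*(447 + a) = 508*(447 + 16) = 508*463 = 235204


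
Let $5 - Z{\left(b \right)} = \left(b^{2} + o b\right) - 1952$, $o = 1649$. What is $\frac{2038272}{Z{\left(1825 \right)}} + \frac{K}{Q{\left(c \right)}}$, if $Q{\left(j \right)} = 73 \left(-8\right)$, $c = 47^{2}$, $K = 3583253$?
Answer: $- \frac{22712181107377}{3701446312} \approx -6136.0$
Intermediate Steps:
$c = 2209$
$Q{\left(j \right)} = -584$
$Z{\left(b \right)} = 1957 - b^{2} - 1649 b$ ($Z{\left(b \right)} = 5 - \left(\left(b^{2} + 1649 b\right) - 1952\right) = 5 - \left(-1952 + b^{2} + 1649 b\right) = 1957 - b^{2} - 1649 b$)
$\frac{2038272}{Z{\left(1825 \right)}} + \frac{K}{Q{\left(c \right)}} = \frac{2038272}{1957 - 1825^{2} - 3009425} + \frac{3583253}{-584} = \frac{2038272}{1957 - 3330625 - 3009425} + 3583253 \left(- \frac{1}{584}\right) = \frac{2038272}{1957 - 3330625 - 3009425} - \frac{3583253}{584} = \frac{2038272}{-6338093} - \frac{3583253}{584} = 2038272 \left(- \frac{1}{6338093}\right) - \frac{3583253}{584} = - \frac{2038272}{6338093} - \frac{3583253}{584} = - \frac{22712181107377}{3701446312}$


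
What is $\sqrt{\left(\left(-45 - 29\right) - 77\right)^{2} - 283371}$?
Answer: $i \sqrt{260570} \approx 510.46 i$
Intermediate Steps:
$\sqrt{\left(\left(-45 - 29\right) - 77\right)^{2} - 283371} = \sqrt{\left(-74 - 77\right)^{2} - 283371} = \sqrt{\left(-151\right)^{2} - 283371} = \sqrt{22801 - 283371} = \sqrt{-260570} = i \sqrt{260570}$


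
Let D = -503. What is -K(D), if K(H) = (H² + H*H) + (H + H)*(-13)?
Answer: -519096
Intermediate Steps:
K(H) = -26*H + 2*H² (K(H) = (H² + H²) + (2*H)*(-13) = 2*H² - 26*H = -26*H + 2*H²)
-K(D) = -2*(-503)*(-13 - 503) = -2*(-503)*(-516) = -1*519096 = -519096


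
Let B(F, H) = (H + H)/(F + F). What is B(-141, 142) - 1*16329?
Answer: -2302531/141 ≈ -16330.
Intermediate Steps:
B(F, H) = H/F (B(F, H) = (2*H)/((2*F)) = (2*H)*(1/(2*F)) = H/F)
B(-141, 142) - 1*16329 = 142/(-141) - 1*16329 = 142*(-1/141) - 16329 = -142/141 - 16329 = -2302531/141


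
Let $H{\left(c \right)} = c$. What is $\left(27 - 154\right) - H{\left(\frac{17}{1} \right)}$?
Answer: $-144$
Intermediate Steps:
$\left(27 - 154\right) - H{\left(\frac{17}{1} \right)} = \left(27 - 154\right) - \frac{17}{1} = \left(27 - 154\right) - 17 \cdot 1 = -127 - 17 = -144$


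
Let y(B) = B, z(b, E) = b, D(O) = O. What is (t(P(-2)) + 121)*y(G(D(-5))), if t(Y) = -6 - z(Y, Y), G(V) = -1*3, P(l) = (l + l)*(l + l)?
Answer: -297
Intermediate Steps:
P(l) = 4*l² (P(l) = (2*l)*(2*l) = 4*l²)
G(V) = -3
t(Y) = -6 - Y
(t(P(-2)) + 121)*y(G(D(-5))) = ((-6 - 4*(-2)²) + 121)*(-3) = ((-6 - 4*4) + 121)*(-3) = ((-6 - 1*16) + 121)*(-3) = ((-6 - 16) + 121)*(-3) = (-22 + 121)*(-3) = 99*(-3) = -297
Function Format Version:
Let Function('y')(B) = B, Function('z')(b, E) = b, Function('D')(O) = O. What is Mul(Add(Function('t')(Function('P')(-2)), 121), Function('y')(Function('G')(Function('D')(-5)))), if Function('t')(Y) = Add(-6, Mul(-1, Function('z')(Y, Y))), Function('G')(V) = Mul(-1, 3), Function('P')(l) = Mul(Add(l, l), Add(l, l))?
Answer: -297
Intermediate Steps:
Function('P')(l) = Mul(4, Pow(l, 2)) (Function('P')(l) = Mul(Mul(2, l), Mul(2, l)) = Mul(4, Pow(l, 2)))
Function('G')(V) = -3
Function('t')(Y) = Add(-6, Mul(-1, Y))
Mul(Add(Function('t')(Function('P')(-2)), 121), Function('y')(Function('G')(Function('D')(-5)))) = Mul(Add(Add(-6, Mul(-1, Mul(4, Pow(-2, 2)))), 121), -3) = Mul(Add(Add(-6, Mul(-1, Mul(4, 4))), 121), -3) = Mul(Add(Add(-6, Mul(-1, 16)), 121), -3) = Mul(Add(Add(-6, -16), 121), -3) = Mul(Add(-22, 121), -3) = Mul(99, -3) = -297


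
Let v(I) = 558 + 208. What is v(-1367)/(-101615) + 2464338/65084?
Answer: 125181925763/3306755330 ≈ 37.856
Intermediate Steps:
v(I) = 766
v(-1367)/(-101615) + 2464338/65084 = 766/(-101615) + 2464338/65084 = 766*(-1/101615) + 2464338*(1/65084) = -766/101615 + 1232169/32542 = 125181925763/3306755330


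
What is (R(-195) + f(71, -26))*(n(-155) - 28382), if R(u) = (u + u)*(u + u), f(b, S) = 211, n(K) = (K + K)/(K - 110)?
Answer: -229103769224/53 ≈ -4.3227e+9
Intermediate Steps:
n(K) = 2*K/(-110 + K) (n(K) = (2*K)/(-110 + K) = 2*K/(-110 + K))
R(u) = 4*u² (R(u) = (2*u)*(2*u) = 4*u²)
(R(-195) + f(71, -26))*(n(-155) - 28382) = (4*(-195)² + 211)*(2*(-155)/(-110 - 155) - 28382) = (4*38025 + 211)*(2*(-155)/(-265) - 28382) = (152100 + 211)*(2*(-155)*(-1/265) - 28382) = 152311*(62/53 - 28382) = 152311*(-1504184/53) = -229103769224/53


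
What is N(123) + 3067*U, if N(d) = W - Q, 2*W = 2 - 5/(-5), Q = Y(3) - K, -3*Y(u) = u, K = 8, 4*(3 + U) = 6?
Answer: -4590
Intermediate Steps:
U = -3/2 (U = -3 + (¼)*6 = -3 + 3/2 = -3/2 ≈ -1.5000)
Y(u) = -u/3
Q = -9 (Q = -⅓*3 - 1*8 = -1 - 8 = -9)
W = 3/2 (W = (2 - 5/(-5))/2 = (2 - 5*(-⅕))/2 = (2 + 1)/2 = (½)*3 = 3/2 ≈ 1.5000)
N(d) = 21/2 (N(d) = 3/2 - 1*(-9) = 3/2 + 9 = 21/2)
N(123) + 3067*U = 21/2 + 3067*(-3/2) = 21/2 - 9201/2 = -4590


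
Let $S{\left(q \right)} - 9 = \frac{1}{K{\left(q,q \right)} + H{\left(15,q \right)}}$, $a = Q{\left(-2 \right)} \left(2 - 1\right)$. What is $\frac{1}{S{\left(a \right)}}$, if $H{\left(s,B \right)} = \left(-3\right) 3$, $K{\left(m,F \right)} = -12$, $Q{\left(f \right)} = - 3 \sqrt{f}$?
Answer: $\frac{21}{188} \approx 0.1117$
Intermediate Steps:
$H{\left(s,B \right)} = -9$
$a = - 3 i \sqrt{2}$ ($a = - 3 \sqrt{-2} \left(2 - 1\right) = - 3 i \sqrt{2} \cdot 1 = - 3 i \sqrt{2} \approx - 4.2426 i$)
$S{\left(q \right)} = \frac{188}{21}$ ($S{\left(q \right)} = 9 + \frac{1}{-12 - 9} = 9 + \frac{1}{-21} = 9 - \frac{1}{21} = \frac{188}{21}$)
$\frac{1}{S{\left(a \right)}} = \frac{1}{\frac{188}{21}} = \frac{21}{188}$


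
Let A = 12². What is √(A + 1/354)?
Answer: √18045858/354 ≈ 12.000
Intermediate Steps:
A = 144
√(A + 1/354) = √(144 + 1/354) = √(50977/354) = √18045858/354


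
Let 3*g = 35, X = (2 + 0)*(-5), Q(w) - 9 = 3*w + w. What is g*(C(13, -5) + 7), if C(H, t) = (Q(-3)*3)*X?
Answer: 3395/3 ≈ 1131.7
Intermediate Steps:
Q(w) = 9 + 4*w (Q(w) = 9 + (3*w + w) = 9 + 4*w)
X = -10 (X = 2*(-5) = -10)
C(H, t) = 90 (C(H, t) = ((9 + 4*(-3))*3)*(-10) = ((9 - 12)*3)*(-10) = -3*3*(-10) = -9*(-10) = 90)
g = 35/3 (g = (⅓)*35 = 35/3 ≈ 11.667)
g*(C(13, -5) + 7) = 35*(90 + 7)/3 = (35/3)*97 = 3395/3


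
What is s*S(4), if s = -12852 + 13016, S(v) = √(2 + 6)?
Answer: 328*√2 ≈ 463.86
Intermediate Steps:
S(v) = 2*√2 (S(v) = √8 = 2*√2)
s = 164
s*S(4) = 164*(2*√2) = 328*√2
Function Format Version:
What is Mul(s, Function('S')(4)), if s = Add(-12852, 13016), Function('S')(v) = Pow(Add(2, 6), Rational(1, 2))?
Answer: Mul(328, Pow(2, Rational(1, 2))) ≈ 463.86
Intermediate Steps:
Function('S')(v) = Mul(2, Pow(2, Rational(1, 2))) (Function('S')(v) = Pow(8, Rational(1, 2)) = Mul(2, Pow(2, Rational(1, 2))))
s = 164
Mul(s, Function('S')(4)) = Mul(164, Mul(2, Pow(2, Rational(1, 2)))) = Mul(328, Pow(2, Rational(1, 2)))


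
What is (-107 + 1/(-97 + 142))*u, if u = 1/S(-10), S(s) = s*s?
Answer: -2407/2250 ≈ -1.0698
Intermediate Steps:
S(s) = s²
u = 1/100 (u = 1/((-10)²) = 1/100 ≈ 0.010000)
(-107 + 1/(-97 + 142))*u = (-107 + 1/(-97 + 142))*(1/100) = (-107 + 1/45)*(1/100) = -4814/45*1/100 = -2407/2250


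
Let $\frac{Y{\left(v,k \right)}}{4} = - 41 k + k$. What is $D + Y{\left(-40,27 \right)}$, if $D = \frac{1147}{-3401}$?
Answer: $- \frac{14693467}{3401} \approx -4320.3$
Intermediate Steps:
$Y{\left(v,k \right)} = - 160 k$ ($Y{\left(v,k \right)} = 4 \left(- 41 k + k\right) = 4 \left(- 40 k\right) = - 160 k$)
$D = - \frac{1147}{3401}$ ($D = 1147 \left(- \frac{1}{3401}\right) = - \frac{1147}{3401} \approx -0.33725$)
$D + Y{\left(-40,27 \right)} = - \frac{1147}{3401} - 4320 = - \frac{14693467}{3401}$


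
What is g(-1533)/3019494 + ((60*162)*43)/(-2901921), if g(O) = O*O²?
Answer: -1161774828406413/973592560886 ≈ -1193.3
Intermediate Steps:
g(O) = O³
g(-1533)/3019494 + ((60*162)*43)/(-2901921) = (-1533)³/3019494 + ((60*162)*43)/(-2901921) = -3602686437*1/3019494 + (9720*43)*(-1/2901921) = -1200895479/1006498 + 417960*(-1/2901921) = -1200895479/1006498 - 139320/967307 = -1161774828406413/973592560886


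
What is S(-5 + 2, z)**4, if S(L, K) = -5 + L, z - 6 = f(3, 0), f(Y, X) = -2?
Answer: 4096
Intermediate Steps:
z = 4 (z = 6 - 2 = 4)
S(-5 + 2, z)**4 = (-5 + (-5 + 2))**4 = (-5 - 3)**4 = (-8)**4 = 4096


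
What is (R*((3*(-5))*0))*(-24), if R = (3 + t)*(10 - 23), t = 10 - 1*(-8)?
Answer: 0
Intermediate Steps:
t = 18 (t = 10 + 8 = 18)
R = -273 (R = (3 + 18)*(10 - 23) = 21*(-13) = -273)
(R*((3*(-5))*0))*(-24) = -273*3*(-5)*0*(-24) = -(-4095)*0*(-24) = -273*0*(-24) = 0*(-24) = 0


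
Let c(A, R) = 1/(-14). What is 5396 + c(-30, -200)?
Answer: 75543/14 ≈ 5395.9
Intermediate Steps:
c(A, R) = -1/14
5396 + c(-30, -200) = 5396 - 1/14 = 75543/14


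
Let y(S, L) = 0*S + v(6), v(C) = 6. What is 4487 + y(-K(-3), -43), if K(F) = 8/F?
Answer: 4493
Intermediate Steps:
y(S, L) = 6 (y(S, L) = 0*S + 6 = 0 + 6 = 6)
4487 + y(-K(-3), -43) = 4487 + 6 = 4493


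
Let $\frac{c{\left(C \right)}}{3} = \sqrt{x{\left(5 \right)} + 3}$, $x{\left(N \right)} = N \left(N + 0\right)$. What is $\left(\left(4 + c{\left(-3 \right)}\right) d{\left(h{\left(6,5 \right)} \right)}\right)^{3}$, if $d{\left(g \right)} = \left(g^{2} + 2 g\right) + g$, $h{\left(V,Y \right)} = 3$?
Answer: $18009216 + 10497600 \sqrt{7} \approx 4.5783 \cdot 10^{7}$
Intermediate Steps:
$x{\left(N \right)} = N^{2}$ ($x{\left(N \right)} = N N = N^{2}$)
$d{\left(g \right)} = g^{2} + 3 g$
$c{\left(C \right)} = 6 \sqrt{7}$ ($c{\left(C \right)} = 3 \sqrt{5^{2} + 3} = 3 \sqrt{25 + 3} = 3 \sqrt{28} = 3 \cdot 2 \sqrt{7} = 6 \sqrt{7}$)
$\left(\left(4 + c{\left(-3 \right)}\right) d{\left(h{\left(6,5 \right)} \right)}\right)^{3} = \left(\left(4 + 6 \sqrt{7}\right) 3 \left(3 + 3\right)\right)^{3} = \left(\left(4 + 6 \sqrt{7}\right) 3 \cdot 6\right)^{3} = \left(\left(4 + 6 \sqrt{7}\right) 18\right)^{3} = \left(72 + 108 \sqrt{7}\right)^{3}$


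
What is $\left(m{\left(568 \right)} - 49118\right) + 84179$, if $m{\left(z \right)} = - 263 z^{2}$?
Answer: $-84815051$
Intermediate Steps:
$\left(m{\left(568 \right)} - 49118\right) + 84179 = \left(- 263 \cdot 568^{2} - 49118\right) + 84179 = \left(\left(-263\right) 322624 - 49118\right) + 84179 = \left(-84850112 - 49118\right) + 84179 = -84899230 + 84179 = -84815051$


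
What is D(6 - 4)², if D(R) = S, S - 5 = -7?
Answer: 4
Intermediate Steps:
S = -2 (S = 5 - 7 = -2)
D(R) = -2
D(6 - 4)² = (-2)² = 4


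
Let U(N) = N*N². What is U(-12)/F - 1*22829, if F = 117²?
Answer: -11574367/507 ≈ -22829.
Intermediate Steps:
F = 13689
U(N) = N³
U(-12)/F - 1*22829 = (-12)³/13689 - 1*22829 = -1728*1/13689 - 22829 = -64/507 - 22829 = -11574367/507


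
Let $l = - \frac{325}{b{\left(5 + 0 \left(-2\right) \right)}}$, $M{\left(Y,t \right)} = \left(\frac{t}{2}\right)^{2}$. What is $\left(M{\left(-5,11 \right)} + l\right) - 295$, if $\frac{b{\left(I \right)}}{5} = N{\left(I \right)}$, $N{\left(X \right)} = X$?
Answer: $- \frac{1111}{4} \approx -277.75$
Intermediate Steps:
$b{\left(I \right)} = 5 I$
$M{\left(Y,t \right)} = \frac{t^{2}}{4}$ ($M{\left(Y,t \right)} = \left(t \frac{1}{2}\right)^{2} = \left(\frac{t}{2}\right)^{2} = \frac{t^{2}}{4}$)
$l = -13$ ($l = - \frac{325}{5 \left(5 + 0 \left(-2\right)\right)} = - \frac{325}{5 \left(5 + 0\right)} = - \frac{325}{5 \cdot 5} = - \frac{325}{25} = \left(-325\right) \frac{1}{25} = -13$)
$\left(M{\left(-5,11 \right)} + l\right) - 295 = \left(\frac{11^{2}}{4} - 13\right) - 295 = \left(\frac{1}{4} \cdot 121 - 13\right) - 295 = \left(\frac{121}{4} - 13\right) - 295 = \frac{69}{4} - 295 = - \frac{1111}{4}$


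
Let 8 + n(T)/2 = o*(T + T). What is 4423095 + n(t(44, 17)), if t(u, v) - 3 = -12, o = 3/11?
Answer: 48653761/11 ≈ 4.4231e+6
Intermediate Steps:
o = 3/11 (o = 3*(1/11) = 3/11 ≈ 0.27273)
t(u, v) = -9 (t(u, v) = 3 - 12 = -9)
n(T) = -16 + 12*T/11 (n(T) = -16 + 2*(3*(T + T)/11) = -16 + 2*(3*(2*T)/11) = -16 + 2*(6*T/11) = -16 + 12*T/11)
4423095 + n(t(44, 17)) = 4423095 + (-16 + (12/11)*(-9)) = 4423095 + (-16 - 108/11) = 4423095 - 284/11 = 48653761/11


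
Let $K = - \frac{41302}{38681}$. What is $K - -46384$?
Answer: $\frac{1794138202}{38681} \approx 46383.0$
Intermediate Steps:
$K = - \frac{41302}{38681}$ ($K = \left(-41302\right) \frac{1}{38681} = - \frac{41302}{38681} \approx -1.0678$)
$K - -46384 = - \frac{41302}{38681} - -46384 = - \frac{41302}{38681} + 46384 = \frac{1794138202}{38681}$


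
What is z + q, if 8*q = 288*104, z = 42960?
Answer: 46704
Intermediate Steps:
q = 3744 (q = (288*104)/8 = (1/8)*29952 = 3744)
z + q = 42960 + 3744 = 46704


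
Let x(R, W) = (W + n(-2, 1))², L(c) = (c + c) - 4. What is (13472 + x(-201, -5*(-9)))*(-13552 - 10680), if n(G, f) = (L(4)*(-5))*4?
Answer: -356137704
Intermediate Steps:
L(c) = -4 + 2*c (L(c) = 2*c - 4 = -4 + 2*c)
n(G, f) = -80 (n(G, f) = ((-4 + 2*4)*(-5))*4 = ((-4 + 8)*(-5))*4 = (4*(-5))*4 = -20*4 = -80)
x(R, W) = (-80 + W)² (x(R, W) = (W - 80)² = (-80 + W)²)
(13472 + x(-201, -5*(-9)))*(-13552 - 10680) = (13472 + (-80 - 5*(-9))²)*(-13552 - 10680) = (13472 + (-80 + 45)²)*(-24232) = (13472 + (-35)²)*(-24232) = (13472 + 1225)*(-24232) = 14697*(-24232) = -356137704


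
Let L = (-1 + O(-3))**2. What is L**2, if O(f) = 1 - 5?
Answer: 625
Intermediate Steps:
O(f) = -4
L = 25 (L = (-1 - 4)**2 = (-5)**2 = 25)
L**2 = 25**2 = 625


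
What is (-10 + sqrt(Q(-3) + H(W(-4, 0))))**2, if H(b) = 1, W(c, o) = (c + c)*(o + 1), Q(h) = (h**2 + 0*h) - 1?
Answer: 49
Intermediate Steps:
Q(h) = -1 + h**2 (Q(h) = (h**2 + 0) - 1 = h**2 - 1 = -1 + h**2)
W(c, o) = 2*c*(1 + o) (W(c, o) = (2*c)*(1 + o) = 2*c*(1 + o))
(-10 + sqrt(Q(-3) + H(W(-4, 0))))**2 = (-10 + sqrt((-1 + (-3)**2) + 1))**2 = (-10 + sqrt((-1 + 9) + 1))**2 = (-10 + sqrt(8 + 1))**2 = (-10 + sqrt(9))**2 = (-10 + 3)**2 = (-7)**2 = 49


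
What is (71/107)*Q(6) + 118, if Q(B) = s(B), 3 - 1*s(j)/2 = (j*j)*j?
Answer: -17620/107 ≈ -164.67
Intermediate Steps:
s(j) = 6 - 2*j**3 (s(j) = 6 - 2*j*j*j = 6 - 2*j**2*j = 6 - 2*j**3)
Q(B) = 6 - 2*B**3
(71/107)*Q(6) + 118 = (71/107)*(6 - 2*6**3) + 118 = (71*(1/107))*(6 - 2*216) + 118 = 71*(6 - 432)/107 + 118 = (71/107)*(-426) + 118 = -30246/107 + 118 = -17620/107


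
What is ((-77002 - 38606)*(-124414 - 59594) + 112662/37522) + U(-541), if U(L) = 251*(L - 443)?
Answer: 399094308355011/18761 ≈ 2.1273e+10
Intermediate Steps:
U(L) = -111193 + 251*L (U(L) = 251*(-443 + L) = -111193 + 251*L)
((-77002 - 38606)*(-124414 - 59594) + 112662/37522) + U(-541) = ((-77002 - 38606)*(-124414 - 59594) + 112662/37522) + (-111193 + 251*(-541)) = (-115608*(-184008) + 112662*(1/37522)) + (-111193 - 135791) = (21272796864 + 56331/18761) - 246984 = 399098942021835/18761 - 246984 = 399094308355011/18761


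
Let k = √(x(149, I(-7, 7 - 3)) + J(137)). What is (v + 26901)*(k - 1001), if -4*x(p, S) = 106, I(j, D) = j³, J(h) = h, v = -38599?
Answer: 11709698 - 5849*√442 ≈ 1.1587e+7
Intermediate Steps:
x(p, S) = -53/2 (x(p, S) = -¼*106 = -53/2)
k = √442/2 (k = √(-53/2 + 137) = √(221/2) = √442/2 ≈ 10.512)
(v + 26901)*(k - 1001) = (-38599 + 26901)*(√442/2 - 1001) = -11698*(-1001 + √442/2) = 11709698 - 5849*√442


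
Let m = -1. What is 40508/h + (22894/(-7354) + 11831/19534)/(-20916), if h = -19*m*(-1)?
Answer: -38589800196835/18100282536 ≈ -2132.0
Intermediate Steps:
h = -19 (h = -19*(-1)*(-1) = 19*(-1) = -19)
40508/h + (22894/(-7354) + 11831/19534)/(-20916) = 40508/(-19) + (22894/(-7354) + 11831/19534)/(-20916) = 40508*(-1/19) + (22894*(-1/7354) + 11831*(1/19534))*(-1/20916) = -2132 + (-11447/3677 + 11831/19534)*(-1/20916) = -2132 - 180103111/71826518*(-1/20916) = -2132 + 2169917/18100282536 = -38589800196835/18100282536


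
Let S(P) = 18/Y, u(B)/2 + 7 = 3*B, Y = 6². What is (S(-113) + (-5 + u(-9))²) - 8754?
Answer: -6849/2 ≈ -3424.5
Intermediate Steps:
Y = 36
u(B) = -14 + 6*B (u(B) = -14 + 2*(3*B) = -14 + 6*B)
S(P) = ½ (S(P) = 18/36 = 18*(1/36) = ½)
(S(-113) + (-5 + u(-9))²) - 8754 = (½ + (-5 + (-14 + 6*(-9)))²) - 8754 = (½ + (-5 + (-14 - 54))²) - 8754 = (½ + (-5 - 68)²) - 8754 = (½ + (-73)²) - 8754 = (½ + 5329) - 8754 = 10659/2 - 8754 = -6849/2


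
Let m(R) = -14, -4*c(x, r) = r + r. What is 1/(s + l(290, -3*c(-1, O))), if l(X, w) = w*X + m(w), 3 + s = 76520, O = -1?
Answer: 1/76068 ≈ 1.3146e-5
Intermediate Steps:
c(x, r) = -r/2 (c(x, r) = -(r + r)/4 = -r/2)
s = 76517 (s = -3 + 76520 = 76517)
l(X, w) = -14 + X*w (l(X, w) = w*X - 14 = X*w - 14 = -14 + X*w)
1/(s + l(290, -3*c(-1, O))) = 1/(76517 + (-14 + 290*(-(-3)*(-1)/2))) = 1/(76517 + (-14 + 290*(-3*1/2))) = 1/(76517 + (-14 + 290*(-3/2))) = 1/(76517 + (-14 - 435)) = 1/(76517 - 449) = 1/76068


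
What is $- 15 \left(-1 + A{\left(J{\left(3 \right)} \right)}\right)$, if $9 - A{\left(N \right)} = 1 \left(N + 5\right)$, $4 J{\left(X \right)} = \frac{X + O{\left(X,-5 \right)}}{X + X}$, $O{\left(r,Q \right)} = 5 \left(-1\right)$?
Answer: $- \frac{185}{4} \approx -46.25$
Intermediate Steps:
$O{\left(r,Q \right)} = -5$
$J{\left(X \right)} = \frac{-5 + X}{8 X}$ ($J{\left(X \right)} = \frac{\left(X - 5\right) \frac{1}{X + X}}{4} = \frac{\left(-5 + X\right) \frac{1}{2 X}}{4} = \frac{\frac{1}{2} \frac{1}{X} \left(-5 + X\right)}{4} = \frac{-5 + X}{8 X}$)
$A{\left(N \right)} = 4 - N$ ($A{\left(N \right)} = 9 - 1 \left(N + 5\right) = 9 - 1 \left(5 + N\right) = 9 - \left(5 + N\right) = 4 - N$)
$- 15 \left(-1 + A{\left(J{\left(3 \right)} \right)}\right) = - 15 \left(-1 + \left(4 - \frac{-5 + 3}{8 \cdot 3}\right)\right) = - 15 \left(-1 + \left(4 - \frac{1}{8} \cdot \frac{1}{3} \left(-2\right)\right)\right) = - 15 \left(-1 + \left(4 - - \frac{1}{12}\right)\right) = - 15 \left(-1 + \left(4 + \frac{1}{12}\right)\right) = - 15 \left(-1 + \frac{49}{12}\right) = \left(-15\right) \frac{37}{12} = - \frac{185}{4}$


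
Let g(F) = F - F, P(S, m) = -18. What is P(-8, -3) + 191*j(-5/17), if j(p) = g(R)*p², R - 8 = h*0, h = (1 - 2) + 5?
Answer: -18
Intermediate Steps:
h = 4 (h = -1 + 5 = 4)
R = 8 (R = 8 + 4*0 = 8 + 0 = 8)
g(F) = 0
j(p) = 0 (j(p) = 0*p² = 0)
P(-8, -3) + 191*j(-5/17) = -18 + 191*0 = -18 + 0 = -18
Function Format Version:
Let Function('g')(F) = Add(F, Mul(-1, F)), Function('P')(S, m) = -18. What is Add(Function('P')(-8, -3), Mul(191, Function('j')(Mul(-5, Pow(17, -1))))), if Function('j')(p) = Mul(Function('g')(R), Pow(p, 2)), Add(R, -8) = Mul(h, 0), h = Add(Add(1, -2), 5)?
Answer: -18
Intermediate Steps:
h = 4 (h = Add(-1, 5) = 4)
R = 8 (R = Add(8, Mul(4, 0)) = Add(8, 0) = 8)
Function('g')(F) = 0
Function('j')(p) = 0 (Function('j')(p) = Mul(0, Pow(p, 2)) = 0)
Add(Function('P')(-8, -3), Mul(191, Function('j')(Mul(-5, Pow(17, -1))))) = Add(-18, Mul(191, 0)) = Add(-18, 0) = -18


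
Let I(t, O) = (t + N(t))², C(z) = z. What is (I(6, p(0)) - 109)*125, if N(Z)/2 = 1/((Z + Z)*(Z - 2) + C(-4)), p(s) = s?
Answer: -4383375/484 ≈ -9056.6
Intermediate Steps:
N(Z) = 2/(-4 + 2*Z*(-2 + Z)) (N(Z) = 2/((Z + Z)*(Z - 2) - 4) = 2/((2*Z)*(-2 + Z) - 4) = 2/(2*Z*(-2 + Z) - 4) = 2/(-4 + 2*Z*(-2 + Z)))
I(t, O) = (t + 1/(-2 + t² - 2*t))²
(I(6, p(0)) - 109)*125 = ((-1 + 6*(2 - 1*6² + 2*6))²/(2 - 1*6² + 2*6)² - 109)*125 = ((-1 + 6*(2 - 1*36 + 12))²/(2 - 1*36 + 12)² - 109)*125 = ((-1 + 6*(2 - 36 + 12))²/(2 - 36 + 12)² - 109)*125 = ((-1 + 6*(-22))²/(-22)² - 109)*125 = ((-1 - 132)²*(1/484) - 109)*125 = ((-133)²*(1/484) - 109)*125 = (17689*(1/484) - 109)*125 = (17689/484 - 109)*125 = -35067/484*125 = -4383375/484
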